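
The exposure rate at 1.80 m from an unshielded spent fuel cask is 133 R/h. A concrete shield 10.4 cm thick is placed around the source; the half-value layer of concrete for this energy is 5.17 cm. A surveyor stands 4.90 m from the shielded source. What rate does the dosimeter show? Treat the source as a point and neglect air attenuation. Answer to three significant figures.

Distance alone: (1.80/4.90)² = 0.1349, so 133 × 0.1349 = 17.94 R/h.
Shield: 10.4/5.17 = 2.012 half-value layers → attenuation 2^(−2.012) = 0.2479.
Combined: 17.94 × 0.2479 = 4.447 R/h.

4.45 R/h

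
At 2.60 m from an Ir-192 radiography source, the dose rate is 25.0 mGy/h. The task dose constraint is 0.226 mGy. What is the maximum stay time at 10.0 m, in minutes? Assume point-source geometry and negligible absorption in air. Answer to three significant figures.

Since intensity falls as 1/r², rate at 10.0 m:
25.0 × (2.60/10.0)² = 25.0 × 0.06760 = 1.690 mGy/h.
Stay time = 0.226 mGy ÷ 1.690 mGy/h = 0.1337 h = 8.022 min.

8.02 min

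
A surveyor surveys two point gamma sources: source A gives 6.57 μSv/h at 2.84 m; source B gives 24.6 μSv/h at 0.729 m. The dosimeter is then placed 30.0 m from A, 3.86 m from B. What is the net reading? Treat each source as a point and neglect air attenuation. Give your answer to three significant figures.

0.936 μSv/h

Each source contributes Iᵢ·(dᵢ/rᵢ)²; contributions add.
A: 6.57 × (2.84/30.0)² = 0.05888 μSv/h
B: 24.6 × (0.729/3.86)² = 0.8774 μSv/h
Total = 0.05888 + 0.8774 = 0.9363 μSv/h.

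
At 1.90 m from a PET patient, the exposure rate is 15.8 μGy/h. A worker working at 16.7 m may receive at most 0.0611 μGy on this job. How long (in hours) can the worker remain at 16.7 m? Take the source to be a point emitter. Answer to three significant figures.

0.299 h

Intensity scales as (d₁/d₂)², so rate at 16.7 m:
(1.90/16.7)² = 0.01294, so 15.8 × 0.01294 = 0.2045 μGy/h.
Stay time = 0.0611 μGy ÷ 0.2045 μGy/h = 0.2988 h.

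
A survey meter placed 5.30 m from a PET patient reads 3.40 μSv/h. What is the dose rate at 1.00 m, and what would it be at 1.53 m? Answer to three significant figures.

Since intensity falls as 1/r²,
At 1.00 m: 3.40 × (5.30/1.00)² = 3.40 × 28.09 = 95.51 μSv/h
At 1.53 m: (1.00/1.53)² = 0.4272, so 95.51 × 0.4272 = 40.80 μSv/h.

95.5 μSv/h; 40.8 μSv/h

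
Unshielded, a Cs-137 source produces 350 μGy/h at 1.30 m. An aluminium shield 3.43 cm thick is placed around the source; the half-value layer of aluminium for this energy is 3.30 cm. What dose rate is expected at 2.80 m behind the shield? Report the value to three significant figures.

36.7 μGy/h

Distance alone: (1.30/2.80)² = 0.2156, so 350 × 0.2156 = 75.46 μGy/h.
Shield: 3.43/3.30 = 1.039 half-value layers → attenuation 2^(−1.039) = 0.4867.
Combined: 75.46 × 0.4867 = 36.73 μGy/h.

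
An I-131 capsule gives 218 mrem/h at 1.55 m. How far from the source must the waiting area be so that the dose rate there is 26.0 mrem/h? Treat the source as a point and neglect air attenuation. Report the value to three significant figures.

Using I₁d₁² = I₂d₂², d₂ = d₁·√(I₁/I₂).
I₁/I₂ = 218/26.0 = 8.385, so d₂ = 1.55 × √8.385 = 4.488 m.

4.49 m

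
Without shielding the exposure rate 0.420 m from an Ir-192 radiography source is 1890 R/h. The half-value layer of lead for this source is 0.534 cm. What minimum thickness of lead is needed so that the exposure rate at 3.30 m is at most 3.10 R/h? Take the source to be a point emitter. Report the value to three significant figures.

1.76 cm

At 3.30 m, distance alone gives (0.420/3.30)² = 0.01620, so 1890 × 0.01620 = 30.62 R/h.
Further attenuation needed: 30.62/3.10 = 9.877.
n = log₂(9.877) = 3.304 half-value layers.
Thickness = 3.304 × 0.534 cm = 1.764 cm.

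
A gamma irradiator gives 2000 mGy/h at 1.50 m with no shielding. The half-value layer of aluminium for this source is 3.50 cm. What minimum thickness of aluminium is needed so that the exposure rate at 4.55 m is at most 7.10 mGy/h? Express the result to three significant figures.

17.3 cm

At 4.55 m, distance alone gives (1.50/4.55)² = 0.1087, so 2000 × 0.1087 = 217.4 mGy/h.
Further attenuation needed: 217.4/7.10 = 30.62.
n = log₂(30.62) = 4.936 half-value layers.
Thickness = 4.936 × 3.50 cm = 17.28 cm.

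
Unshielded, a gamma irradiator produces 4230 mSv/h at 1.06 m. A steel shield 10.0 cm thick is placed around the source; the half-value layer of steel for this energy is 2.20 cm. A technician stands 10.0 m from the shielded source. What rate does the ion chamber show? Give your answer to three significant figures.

Distance alone: (1.06/10.0)² = 0.01124, so 4230 × 0.01124 = 47.55 mSv/h.
Shield: 10.0/2.20 = 4.545 half-value layers → attenuation 2^(−4.545) = 0.04284.
Combined: 47.55 × 0.04284 = 2.037 mSv/h.

2.04 mSv/h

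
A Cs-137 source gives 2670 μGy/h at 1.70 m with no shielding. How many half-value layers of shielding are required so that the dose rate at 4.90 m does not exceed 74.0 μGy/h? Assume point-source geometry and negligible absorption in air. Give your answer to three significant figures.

At 4.90 m, distance alone gives (1.70/4.90)² = 0.1204, so 2670 × 0.1204 = 321.5 μGy/h.
Further attenuation needed: 321.5/74.0 = 4.345.
n = log₂(4.345) = 2.119 half-value layers.

2.12 half-value layers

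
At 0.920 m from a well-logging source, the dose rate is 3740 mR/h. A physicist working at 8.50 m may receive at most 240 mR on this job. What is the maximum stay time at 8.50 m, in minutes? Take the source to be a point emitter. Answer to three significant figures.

Applying the 1/r² law, rate at 8.50 m:
(0.920/8.50)² = 0.01171, so 3740 × 0.01171 = 43.80 mR/h.
Stay time = 240 mR ÷ 43.80 mR/h = 5.479 h = 328.7 min.

329 min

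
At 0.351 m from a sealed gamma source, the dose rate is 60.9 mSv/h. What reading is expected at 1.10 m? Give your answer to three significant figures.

6.20 mSv/h

Intensity scales as (d₁/d₂)², so the rate at 1.10 m is
60.9 × (0.351/1.10)² = 60.9 × 0.1018 = 6.200 mSv/h.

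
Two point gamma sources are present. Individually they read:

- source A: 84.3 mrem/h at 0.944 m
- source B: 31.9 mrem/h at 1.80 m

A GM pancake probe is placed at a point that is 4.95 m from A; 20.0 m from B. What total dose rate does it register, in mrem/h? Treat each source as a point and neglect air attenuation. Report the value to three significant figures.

By superposition, sum each source's inverse-square contribution:
A: 84.3 × (0.944/4.95)² = 3.066 mrem/h
B: 31.9 × (1.80/20.0)² = 0.2584 mrem/h
Total = 3.066 + 0.2584 = 3.324 mrem/h.

3.32 mrem/h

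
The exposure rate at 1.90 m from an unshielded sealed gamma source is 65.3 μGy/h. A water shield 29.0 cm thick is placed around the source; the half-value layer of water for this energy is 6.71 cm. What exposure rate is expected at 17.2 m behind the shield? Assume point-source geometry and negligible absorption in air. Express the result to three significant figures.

Distance alone: (1.90/17.2)² = 0.01220, so 65.3 × 0.01220 = 0.7967 μGy/h.
Shield: 29.0/6.71 = 4.322 half-value layers → attenuation 2^(−4.322) = 0.05000.
Combined: 0.7967 × 0.05000 = 0.03984 μGy/h.

0.0398 μGy/h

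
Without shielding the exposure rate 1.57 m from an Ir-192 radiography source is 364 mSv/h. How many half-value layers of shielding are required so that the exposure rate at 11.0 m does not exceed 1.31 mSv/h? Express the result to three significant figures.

2.50 half-value layers

At 11.0 m, distance alone gives (1.57/11.0)² = 0.02037, so 364 × 0.02037 = 7.415 mSv/h.
Further attenuation needed: 7.415/1.31 = 5.660.
n = log₂(5.660) = 2.501 half-value layers.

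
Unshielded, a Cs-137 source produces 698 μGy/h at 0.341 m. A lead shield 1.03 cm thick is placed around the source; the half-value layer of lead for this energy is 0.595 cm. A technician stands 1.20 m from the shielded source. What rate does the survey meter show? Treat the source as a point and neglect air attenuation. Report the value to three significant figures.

17.0 μGy/h

Distance alone: (0.341/1.20)² = 0.08075, so 698 × 0.08075 = 56.36 μGy/h.
Shield: 1.03/0.595 = 1.731 half-value layers → attenuation 2^(−1.731) = 0.3012.
Combined: 56.36 × 0.3012 = 16.98 μGy/h.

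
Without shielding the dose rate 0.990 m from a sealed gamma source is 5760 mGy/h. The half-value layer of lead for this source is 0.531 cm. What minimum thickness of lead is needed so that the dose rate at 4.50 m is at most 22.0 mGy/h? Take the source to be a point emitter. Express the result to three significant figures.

At 4.50 m, distance alone gives 5760 × (0.990/4.50)² = 5760 × 0.04840 = 278.8 mGy/h.
Further attenuation needed: 278.8/22.0 = 12.67.
n = log₂(12.67) = 3.663 half-value layers.
Thickness = 3.663 × 0.531 cm = 1.945 cm.

1.95 cm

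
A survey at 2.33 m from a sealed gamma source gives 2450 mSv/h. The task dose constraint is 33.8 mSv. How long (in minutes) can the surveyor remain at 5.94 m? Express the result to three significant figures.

5.38 min

Applying the 1/r² law, rate at 5.94 m:
(2.33/5.94)² = 0.1539, so 2450 × 0.1539 = 377.1 mSv/h.
Stay time = 33.8 mSv ÷ 377.1 mSv/h = 0.08963 h = 5.378 min.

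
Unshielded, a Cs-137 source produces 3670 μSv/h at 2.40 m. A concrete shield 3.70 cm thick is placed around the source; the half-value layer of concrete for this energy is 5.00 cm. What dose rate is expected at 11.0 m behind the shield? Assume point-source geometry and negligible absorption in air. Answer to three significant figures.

Distance alone: (2.40/11.0)² = 0.04760, so 3670 × 0.04760 = 174.7 μSv/h.
Shield: 3.70/5.00 = 0.7400 half-value layers → attenuation 2^(−0.7400) = 0.5987.
Combined: 174.7 × 0.5987 = 104.6 μSv/h.

105 μSv/h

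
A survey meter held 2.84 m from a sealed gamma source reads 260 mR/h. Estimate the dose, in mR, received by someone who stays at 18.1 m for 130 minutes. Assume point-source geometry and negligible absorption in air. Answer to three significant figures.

Since intensity falls as 1/r², rate at 18.1 m:
(2.84/18.1)² = 0.02462, so 260 × 0.02462 = 6.401 mR/h.
Dose = rate × time = 6.401 mR/h × 2.167 h = 13.87 mR.

13.9 mR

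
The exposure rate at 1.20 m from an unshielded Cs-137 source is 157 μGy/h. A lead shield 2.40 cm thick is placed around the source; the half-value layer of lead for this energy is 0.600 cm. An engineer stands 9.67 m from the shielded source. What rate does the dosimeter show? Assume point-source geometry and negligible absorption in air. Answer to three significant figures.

0.151 μGy/h

Distance alone: (1.20/9.67)² = 0.01540, so 157 × 0.01540 = 2.418 μGy/h.
Shield: 2.40/0.600 = 4.000 half-value layers → attenuation 2^(−4.000) = 0.06250.
Combined: 2.418 × 0.06250 = 0.1511 μGy/h.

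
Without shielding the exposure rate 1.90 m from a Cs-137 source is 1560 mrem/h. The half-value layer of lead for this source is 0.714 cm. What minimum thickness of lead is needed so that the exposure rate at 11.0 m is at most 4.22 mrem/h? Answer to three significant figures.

At 11.0 m, distance alone gives (1.90/11.0)² = 0.02983, so 1560 × 0.02983 = 46.53 mrem/h.
Further attenuation needed: 46.53/4.22 = 11.03.
n = log₂(11.03) = 3.463 half-value layers.
Thickness = 3.463 × 0.714 cm = 2.473 cm.

2.47 cm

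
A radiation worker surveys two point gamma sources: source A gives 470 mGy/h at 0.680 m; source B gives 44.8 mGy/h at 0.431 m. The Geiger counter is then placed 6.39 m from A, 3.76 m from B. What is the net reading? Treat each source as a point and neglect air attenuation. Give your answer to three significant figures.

5.91 mGy/h

Each source contributes Iᵢ·(dᵢ/rᵢ)²; contributions add.
A: 470 × (0.680/6.39)² = 5.322 mGy/h
B: 44.8 × (0.431/3.76)² = 0.5886 mGy/h
Total = 5.322 + 0.5886 = 5.911 mGy/h.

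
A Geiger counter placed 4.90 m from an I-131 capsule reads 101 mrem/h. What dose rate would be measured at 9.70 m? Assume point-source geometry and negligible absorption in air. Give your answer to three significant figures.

Applying the 1/r² law, scaling from 4.90 m to 9.70 m:
101 × (4.90/9.70)² = 101 × 0.2552 = 25.78 mrem/h.

25.8 mrem/h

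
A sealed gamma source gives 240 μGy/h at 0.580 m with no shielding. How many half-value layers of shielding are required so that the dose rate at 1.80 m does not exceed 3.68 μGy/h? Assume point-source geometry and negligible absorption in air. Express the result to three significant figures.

At 1.80 m, distance alone gives (0.580/1.80)² = 0.1038, so 240 × 0.1038 = 24.91 μGy/h.
Further attenuation needed: 24.91/3.68 = 6.769.
n = log₂(6.769) = 2.759 half-value layers.

2.76 half-value layers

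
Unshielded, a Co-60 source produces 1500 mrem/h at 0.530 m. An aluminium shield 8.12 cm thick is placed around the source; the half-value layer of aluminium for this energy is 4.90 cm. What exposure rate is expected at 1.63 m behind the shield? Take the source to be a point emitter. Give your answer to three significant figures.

Distance alone: 1500 × (0.530/1.63)² = 1500 × 0.1057 = 158.6 mrem/h.
Shield: 8.12/4.90 = 1.657 half-value layers → attenuation 2^(−1.657) = 0.3171.
Combined: 158.6 × 0.3171 = 50.29 mrem/h.

50.3 mrem/h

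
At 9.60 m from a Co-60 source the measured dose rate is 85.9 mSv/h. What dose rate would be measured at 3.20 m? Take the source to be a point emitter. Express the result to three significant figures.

773 mSv/h

By the inverse-square law, scaling from 9.60 m to 3.20 m:
(9.60/3.20)² = 9.000, so 85.9 × 9.000 = 773.1 mSv/h.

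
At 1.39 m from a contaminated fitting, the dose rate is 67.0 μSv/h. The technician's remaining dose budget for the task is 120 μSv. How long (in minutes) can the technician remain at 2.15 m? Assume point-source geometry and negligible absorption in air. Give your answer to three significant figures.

Applying the 1/r² law, rate at 2.15 m:
67.0 × (1.39/2.15)² = 67.0 × 0.4180 = 28.01 μSv/h.
Stay time = 120 μSv ÷ 28.01 μSv/h = 4.284 h = 257.0 min.

257 min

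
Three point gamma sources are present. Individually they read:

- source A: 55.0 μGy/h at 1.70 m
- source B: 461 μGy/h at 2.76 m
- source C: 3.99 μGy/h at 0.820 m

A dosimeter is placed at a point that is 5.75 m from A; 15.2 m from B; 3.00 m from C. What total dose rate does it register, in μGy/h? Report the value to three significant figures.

20.3 μGy/h

By superposition, sum each source's inverse-square contribution:
A: 55.0 × (1.70/5.75)² = 4.808 μGy/h
B: 461 × (2.76/15.2)² = 15.20 μGy/h
C: 3.99 × (0.820/3.00)² = 0.2981 μGy/h
Total = 4.808 + 15.20 + 0.2981 = 20.31 μGy/h.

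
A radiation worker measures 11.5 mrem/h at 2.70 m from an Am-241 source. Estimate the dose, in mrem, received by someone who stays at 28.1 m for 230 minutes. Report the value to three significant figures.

0.407 mrem

Applying the 1/r² law, rate at 28.1 m:
11.5 × (2.70/28.1)² = 11.5 × 0.009232 = 0.1062 mrem/h.
Dose = rate × time = 0.1062 mrem/h × 3.833 h = 0.4071 mrem.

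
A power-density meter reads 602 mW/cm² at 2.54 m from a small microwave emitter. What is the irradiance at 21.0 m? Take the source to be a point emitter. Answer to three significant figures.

8.81 mW/cm²

By the inverse-square law, the rate at 21.0 m is
(2.54/21.0)² = 0.01463, so 602 × 0.01463 = 8.807 mW/cm².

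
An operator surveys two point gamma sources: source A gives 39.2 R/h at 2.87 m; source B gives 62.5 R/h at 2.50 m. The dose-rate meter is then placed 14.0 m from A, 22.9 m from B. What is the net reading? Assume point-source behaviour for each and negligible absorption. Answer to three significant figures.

2.39 R/h

By superposition, sum each source's inverse-square contribution:
A: 39.2 × (2.87/14.0)² = 1.647 R/h
B: 62.5 × (2.50/22.9)² = 0.7449 R/h
Total = 1.647 + 0.7449 = 2.392 R/h.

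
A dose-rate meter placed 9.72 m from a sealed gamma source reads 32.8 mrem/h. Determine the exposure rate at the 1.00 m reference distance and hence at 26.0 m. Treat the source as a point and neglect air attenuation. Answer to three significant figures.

3100 mrem/h; 4.58 mrem/h

Applying the 1/r² law,
At 1.00 m: (9.72/1.00)² = 94.48, so 32.8 × 94.48 = 3099 mrem/h
At 26.0 m: 3099 × (1.00/26.0)² = 3099 × 0.001479 = 4.583 mrem/h.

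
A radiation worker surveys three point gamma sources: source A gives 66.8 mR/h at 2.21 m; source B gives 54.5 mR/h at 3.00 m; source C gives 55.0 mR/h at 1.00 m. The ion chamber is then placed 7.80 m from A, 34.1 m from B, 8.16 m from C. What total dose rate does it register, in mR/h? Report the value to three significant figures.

Each source contributes Iᵢ·(dᵢ/rᵢ)²; contributions add.
A: 66.8 × (2.21/7.80)² = 5.363 mR/h
B: 54.5 × (3.00/34.1)² = 0.4218 mR/h
C: 55.0 × (1.00/8.16)² = 0.8260 mR/h
Total = 5.363 + 0.4218 + 0.8260 = 6.611 mR/h.

6.61 mR/h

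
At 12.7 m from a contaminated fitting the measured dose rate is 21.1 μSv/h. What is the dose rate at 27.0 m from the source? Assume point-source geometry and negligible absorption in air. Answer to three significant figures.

4.67 μSv/h

Applying the 1/r² law, scaling from 12.7 m to 27.0 m:
21.1 × (12.7/27.0)² = 21.1 × 0.2212 = 4.667 μSv/h.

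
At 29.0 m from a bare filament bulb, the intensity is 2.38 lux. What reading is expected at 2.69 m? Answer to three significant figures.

277 lux

By the inverse-square law, the rate at 2.69 m is
2.38 × (29.0/2.69)² = 2.38 × 116.2 = 276.6 lux.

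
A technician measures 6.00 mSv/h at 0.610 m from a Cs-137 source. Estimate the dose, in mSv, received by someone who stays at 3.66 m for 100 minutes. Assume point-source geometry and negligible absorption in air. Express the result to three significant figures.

Intensity scales as (d₁/d₂)², so rate at 3.66 m:
6.00 × (0.610/3.66)² = 6.00 × 0.02778 = 0.1667 mSv/h.
Dose = rate × time = 0.1667 mSv/h × 1.667 h = 0.2779 mSv.

0.278 mSv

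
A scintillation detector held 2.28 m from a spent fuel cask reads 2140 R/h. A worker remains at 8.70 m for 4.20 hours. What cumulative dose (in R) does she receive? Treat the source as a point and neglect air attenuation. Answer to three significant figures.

By the inverse-square law, rate at 8.70 m:
2140 × (2.28/8.70)² = 2140 × 0.06868 = 147.0 R/h.
Dose = rate × time = 147.0 R/h × 4.200 h = 617.4 R.

617 R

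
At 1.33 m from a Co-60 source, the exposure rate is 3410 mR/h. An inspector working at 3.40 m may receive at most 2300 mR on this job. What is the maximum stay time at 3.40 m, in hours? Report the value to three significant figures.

Intensity scales as (d₁/d₂)², so rate at 3.40 m:
3410 × (1.33/3.40)² = 3410 × 0.1530 = 521.7 mR/h.
Stay time = 2300 mR ÷ 521.7 mR/h = 4.409 h.

4.41 h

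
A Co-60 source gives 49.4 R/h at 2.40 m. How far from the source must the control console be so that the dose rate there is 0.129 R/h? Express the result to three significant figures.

Intensity scales as (d₁/d₂)², so d₂ = d₁·√(I₁/I₂).
I₁/I₂ = 49.4/0.129 = 382.9, so d₂ = 2.40 × √382.9 = 46.96 m.

47.0 m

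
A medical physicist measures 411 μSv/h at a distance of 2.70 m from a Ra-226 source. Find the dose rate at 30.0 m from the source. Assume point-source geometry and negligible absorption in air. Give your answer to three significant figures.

Using I₁d₁² = I₂d₂², the rate at 30.0 m is
(2.70/30.0)² = 0.008100, so 411 × 0.008100 = 3.329 μSv/h.

3.33 μSv/h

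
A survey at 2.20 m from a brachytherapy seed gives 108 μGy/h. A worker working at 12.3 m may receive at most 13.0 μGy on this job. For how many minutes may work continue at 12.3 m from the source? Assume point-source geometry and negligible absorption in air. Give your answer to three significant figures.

226 min

Since intensity falls as 1/r², rate at 12.3 m:
(2.20/12.3)² = 0.03199, so 108 × 0.03199 = 3.455 μGy/h.
Stay time = 13.0 μGy ÷ 3.455 μGy/h = 3.763 h = 225.8 min.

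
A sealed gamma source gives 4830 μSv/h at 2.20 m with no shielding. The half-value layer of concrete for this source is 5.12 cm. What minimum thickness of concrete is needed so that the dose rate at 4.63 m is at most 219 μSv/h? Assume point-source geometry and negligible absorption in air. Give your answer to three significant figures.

11.9 cm

At 4.63 m, distance alone gives (2.20/4.63)² = 0.2258, so 4830 × 0.2258 = 1091 μSv/h.
Further attenuation needed: 1091/219 = 4.982.
n = log₂(4.982) = 2.317 half-value layers.
Thickness = 2.317 × 5.12 cm = 11.86 cm.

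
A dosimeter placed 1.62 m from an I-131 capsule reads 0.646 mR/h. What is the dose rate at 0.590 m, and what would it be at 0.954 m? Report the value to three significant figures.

By the inverse-square law,
At 0.590 m: (1.62/0.590)² = 7.539, so 0.646 × 7.539 = 4.870 mR/h
At 0.954 m: (0.590/0.954)² = 0.3825, so 4.870 × 0.3825 = 1.863 mR/h.

4.87 mR/h; 1.86 mR/h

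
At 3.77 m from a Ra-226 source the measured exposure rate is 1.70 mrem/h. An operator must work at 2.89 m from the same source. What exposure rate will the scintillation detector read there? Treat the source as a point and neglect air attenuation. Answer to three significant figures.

Since intensity falls as 1/r², scaling from 3.77 m to 2.89 m:
1.70 × (3.77/2.89)² = 1.70 × 1.702 = 2.893 mrem/h.

2.89 mrem/h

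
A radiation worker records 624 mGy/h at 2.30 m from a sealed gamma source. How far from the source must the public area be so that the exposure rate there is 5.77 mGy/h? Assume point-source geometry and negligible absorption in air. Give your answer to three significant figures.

By the inverse-square law, d₂ = d₁·√(I₁/I₂).
I₁/I₂ = 624/5.77 = 108.1, so d₂ = 2.30 × √108.1 = 23.91 m.

23.9 m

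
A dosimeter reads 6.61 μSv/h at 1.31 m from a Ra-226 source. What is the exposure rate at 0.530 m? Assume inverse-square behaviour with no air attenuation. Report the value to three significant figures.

By the inverse-square law, the rate at 0.530 m is
(1.31/0.530)² = 6.109, so 6.61 × 6.109 = 40.38 μSv/h.

40.4 μSv/h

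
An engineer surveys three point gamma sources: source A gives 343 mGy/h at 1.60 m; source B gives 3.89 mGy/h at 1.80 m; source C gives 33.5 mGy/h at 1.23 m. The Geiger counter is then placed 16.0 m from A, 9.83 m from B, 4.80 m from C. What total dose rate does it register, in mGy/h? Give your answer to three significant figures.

Each source contributes Iᵢ·(dᵢ/rᵢ)²; contributions add.
A: 343 × (1.60/16.0)² = 3.430 mGy/h
B: 3.89 × (1.80/9.83)² = 0.1304 mGy/h
C: 33.5 × (1.23/4.80)² = 2.200 mGy/h
Total = 3.430 + 0.1304 + 2.200 = 5.760 mGy/h.

5.76 mGy/h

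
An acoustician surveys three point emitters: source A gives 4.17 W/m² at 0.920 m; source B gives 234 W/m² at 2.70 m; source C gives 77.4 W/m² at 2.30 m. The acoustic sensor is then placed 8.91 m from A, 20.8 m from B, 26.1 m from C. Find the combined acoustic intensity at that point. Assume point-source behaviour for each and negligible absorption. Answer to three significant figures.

4.59 W/m²

By superposition, sum each source's inverse-square contribution:
A: 4.17 × (0.920/8.91)² = 0.04446 W/m²
B: 234 × (2.70/20.8)² = 3.943 W/m²
C: 77.4 × (2.30/26.1)² = 0.6011 W/m²
Total = 0.04446 + 3.943 + 0.6011 = 4.589 W/m².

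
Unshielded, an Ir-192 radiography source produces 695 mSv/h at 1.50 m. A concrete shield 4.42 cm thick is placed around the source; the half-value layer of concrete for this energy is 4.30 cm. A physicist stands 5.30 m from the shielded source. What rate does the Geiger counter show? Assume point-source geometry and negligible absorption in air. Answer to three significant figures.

Distance alone: (1.50/5.30)² = 0.08010, so 695 × 0.08010 = 55.67 mSv/h.
Shield: 4.42/4.30 = 1.028 half-value layers → attenuation 2^(−1.028) = 0.4904.
Combined: 55.67 × 0.4904 = 27.30 mSv/h.

27.3 mSv/h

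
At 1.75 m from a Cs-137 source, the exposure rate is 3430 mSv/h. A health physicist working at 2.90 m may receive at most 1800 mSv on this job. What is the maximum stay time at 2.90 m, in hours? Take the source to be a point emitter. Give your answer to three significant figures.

Using I₁d₁² = I₂d₂², rate at 2.90 m:
(1.75/2.90)² = 0.3641, so 3430 × 0.3641 = 1249 mSv/h.
Stay time = 1800 mSv ÷ 1249 mSv/h = 1.441 h.

1.44 h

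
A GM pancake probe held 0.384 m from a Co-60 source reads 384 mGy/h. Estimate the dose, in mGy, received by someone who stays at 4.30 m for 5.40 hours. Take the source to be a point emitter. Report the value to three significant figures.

16.5 mGy

Since intensity falls as 1/r², rate at 4.30 m:
(0.384/4.30)² = 0.007975, so 384 × 0.007975 = 3.062 mGy/h.
Dose = rate × time = 3.062 mGy/h × 5.400 h = 16.53 mGy.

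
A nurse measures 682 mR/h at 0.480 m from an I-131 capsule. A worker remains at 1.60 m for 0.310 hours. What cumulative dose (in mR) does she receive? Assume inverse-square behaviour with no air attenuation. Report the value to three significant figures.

19.0 mR

Applying the 1/r² law, rate at 1.60 m:
682 × (0.480/1.60)² = 682 × 0.09000 = 61.38 mR/h.
Dose = rate × time = 61.38 mR/h × 0.3100 h = 19.03 mR.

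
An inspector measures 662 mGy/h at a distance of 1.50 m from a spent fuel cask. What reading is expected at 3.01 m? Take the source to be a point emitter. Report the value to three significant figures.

164 mGy/h

Intensity scales as (d₁/d₂)², so the rate at 3.01 m is
662 × (1.50/3.01)² = 662 × 0.2483 = 164.4 mGy/h.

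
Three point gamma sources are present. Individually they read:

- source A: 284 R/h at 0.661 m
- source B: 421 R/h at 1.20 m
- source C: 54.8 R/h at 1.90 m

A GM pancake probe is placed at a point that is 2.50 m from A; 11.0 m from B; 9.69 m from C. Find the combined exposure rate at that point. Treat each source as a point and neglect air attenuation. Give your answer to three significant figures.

27.0 R/h

By superposition, sum each source's inverse-square contribution:
A: 284 × (0.661/2.50)² = 19.85 R/h
B: 421 × (1.20/11.0)² = 5.010 R/h
C: 54.8 × (1.90/9.69)² = 2.107 R/h
Total = 19.85 + 5.010 + 2.107 = 26.97 R/h.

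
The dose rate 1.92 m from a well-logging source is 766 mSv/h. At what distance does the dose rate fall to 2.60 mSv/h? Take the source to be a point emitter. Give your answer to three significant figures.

Since intensity falls as 1/r², d₂ = d₁·√(I₁/I₂).
I₁/I₂ = 766/2.60 = 294.6, so d₂ = 1.92 × √294.6 = 32.95 m.

33.0 m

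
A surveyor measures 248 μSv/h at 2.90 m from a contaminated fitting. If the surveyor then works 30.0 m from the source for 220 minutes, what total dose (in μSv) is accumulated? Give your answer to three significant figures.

Applying the 1/r² law, rate at 30.0 m:
(2.90/30.0)² = 0.009344, so 248 × 0.009344 = 2.317 μSv/h.
Dose = rate × time = 2.317 μSv/h × 3.667 h = 8.496 μSv.

8.50 μSv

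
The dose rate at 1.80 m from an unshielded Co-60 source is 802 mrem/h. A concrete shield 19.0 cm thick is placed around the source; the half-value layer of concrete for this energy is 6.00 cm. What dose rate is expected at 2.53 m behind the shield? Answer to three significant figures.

Distance alone: 802 × (1.80/2.53)² = 802 × 0.5062 = 406.0 mrem/h.
Shield: 19.0/6.00 = 3.167 half-value layers → attenuation 2^(−3.167) = 0.1113.
Combined: 406.0 × 0.1113 = 45.19 mrem/h.

45.2 mrem/h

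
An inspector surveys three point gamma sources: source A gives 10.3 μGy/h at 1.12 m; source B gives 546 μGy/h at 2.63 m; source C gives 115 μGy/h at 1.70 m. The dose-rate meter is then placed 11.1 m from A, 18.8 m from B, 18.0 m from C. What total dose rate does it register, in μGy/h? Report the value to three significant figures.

Each source contributes Iᵢ·(dᵢ/rᵢ)²; contributions add.
A: 10.3 × (1.12/11.1)² = 0.1049 μGy/h
B: 546 × (2.63/18.8)² = 10.69 μGy/h
C: 115 × (1.70/18.0)² = 1.026 μGy/h
Total = 0.1049 + 10.69 + 1.026 = 11.82 μGy/h.

11.8 μGy/h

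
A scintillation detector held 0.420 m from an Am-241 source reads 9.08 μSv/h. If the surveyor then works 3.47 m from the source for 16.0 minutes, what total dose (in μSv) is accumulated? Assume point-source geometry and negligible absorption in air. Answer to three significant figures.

0.0355 μSv

Applying the 1/r² law, rate at 3.47 m:
(0.420/3.47)² = 0.01465, so 9.08 × 0.01465 = 0.1330 μSv/h.
Dose = rate × time = 0.1330 μSv/h × 0.2667 h = 0.03547 μSv.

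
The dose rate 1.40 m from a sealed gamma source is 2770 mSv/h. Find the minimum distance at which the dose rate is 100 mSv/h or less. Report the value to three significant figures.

Intensity scales as (d₁/d₂)², so d₂ = d₁·√(I₁/I₂).
I₁/I₂ = 2770/100 = 27.70, so d₂ = 1.40 × √27.70 = 7.368 m.

7.37 m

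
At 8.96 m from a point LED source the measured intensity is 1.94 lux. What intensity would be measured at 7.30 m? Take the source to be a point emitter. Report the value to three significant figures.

2.92 lux

Since intensity falls as 1/r², scaling from 8.96 m to 7.30 m:
(8.96/7.30)² = 1.507, so 1.94 × 1.507 = 2.924 lux.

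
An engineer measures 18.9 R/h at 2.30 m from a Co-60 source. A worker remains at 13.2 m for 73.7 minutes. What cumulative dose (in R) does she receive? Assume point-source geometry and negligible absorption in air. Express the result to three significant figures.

Using I₁d₁² = I₂d₂², rate at 13.2 m:
18.9 × (2.30/13.2)² = 18.9 × 0.03036 = 0.5738 R/h.
Dose = rate × time = 0.5738 R/h × 1.228 h = 0.7046 R.

0.705 R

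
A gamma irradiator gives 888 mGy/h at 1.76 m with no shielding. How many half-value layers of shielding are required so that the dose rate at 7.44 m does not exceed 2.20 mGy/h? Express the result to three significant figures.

At 7.44 m, distance alone gives (1.76/7.44)² = 0.05596, so 888 × 0.05596 = 49.69 mGy/h.
Further attenuation needed: 49.69/2.20 = 22.59.
n = log₂(22.59) = 4.498 half-value layers.

4.50 half-value layers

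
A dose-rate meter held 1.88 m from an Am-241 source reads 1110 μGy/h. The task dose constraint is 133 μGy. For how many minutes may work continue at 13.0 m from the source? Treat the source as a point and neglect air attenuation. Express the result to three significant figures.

344 min

Using I₁d₁² = I₂d₂², rate at 13.0 m:
1110 × (1.88/13.0)² = 1110 × 0.02091 = 23.21 μGy/h.
Stay time = 133 μGy ÷ 23.21 μGy/h = 5.730 h = 343.8 min.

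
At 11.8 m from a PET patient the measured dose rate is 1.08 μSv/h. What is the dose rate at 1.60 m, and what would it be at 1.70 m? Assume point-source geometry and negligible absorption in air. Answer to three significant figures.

Since intensity falls as 1/r²,
At 1.60 m: 1.08 × (11.8/1.60)² = 1.08 × 54.39 = 58.74 μSv/h
At 1.70 m: (1.60/1.70)² = 0.8858, so 58.74 × 0.8858 = 52.03 μSv/h.

58.7 μSv/h; 52.0 μSv/h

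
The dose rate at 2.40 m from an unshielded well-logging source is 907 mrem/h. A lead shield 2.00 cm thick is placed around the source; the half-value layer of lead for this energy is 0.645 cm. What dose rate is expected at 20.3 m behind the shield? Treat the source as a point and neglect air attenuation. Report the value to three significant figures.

1.48 mrem/h

Distance alone: 907 × (2.40/20.3)² = 907 × 0.01398 = 12.68 mrem/h.
Shield: 2.00/0.645 = 3.101 half-value layers → attenuation 2^(−3.101) = 0.1165.
Combined: 12.68 × 0.1165 = 1.477 mrem/h.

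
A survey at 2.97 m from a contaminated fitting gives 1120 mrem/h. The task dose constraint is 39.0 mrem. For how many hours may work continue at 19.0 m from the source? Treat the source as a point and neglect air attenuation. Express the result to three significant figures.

1.43 h

Intensity scales as (d₁/d₂)², so rate at 19.0 m:
1120 × (2.97/19.0)² = 1120 × 0.02443 = 27.36 mrem/h.
Stay time = 39.0 mrem ÷ 27.36 mrem/h = 1.425 h.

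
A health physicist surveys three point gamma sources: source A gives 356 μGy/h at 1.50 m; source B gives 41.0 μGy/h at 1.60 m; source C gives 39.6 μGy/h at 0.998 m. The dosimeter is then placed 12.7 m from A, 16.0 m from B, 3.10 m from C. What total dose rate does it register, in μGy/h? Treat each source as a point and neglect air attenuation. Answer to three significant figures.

9.48 μGy/h

Each source contributes Iᵢ·(dᵢ/rᵢ)²; contributions add.
A: 356 × (1.50/12.7)² = 4.966 μGy/h
B: 41.0 × (1.60/16.0)² = 0.4100 μGy/h
C: 39.6 × (0.998/3.10)² = 4.104 μGy/h
Total = 4.966 + 0.4100 + 4.104 = 9.480 μGy/h.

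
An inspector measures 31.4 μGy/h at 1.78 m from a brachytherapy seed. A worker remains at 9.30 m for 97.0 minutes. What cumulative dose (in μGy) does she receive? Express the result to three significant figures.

Using I₁d₁² = I₂d₂², rate at 9.30 m:
(1.78/9.30)² = 0.03663, so 31.4 × 0.03663 = 1.150 μGy/h.
Dose = rate × time = 1.150 μGy/h × 1.617 h = 1.860 μGy.

1.86 μGy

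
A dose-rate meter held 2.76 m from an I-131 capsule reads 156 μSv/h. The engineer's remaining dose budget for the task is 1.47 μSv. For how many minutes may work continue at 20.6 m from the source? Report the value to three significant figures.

Applying the 1/r² law, rate at 20.6 m:
156 × (2.76/20.6)² = 156 × 0.01795 = 2.800 μSv/h.
Stay time = 1.47 μSv ÷ 2.800 μSv/h = 0.5250 h = 31.50 min.

31.5 min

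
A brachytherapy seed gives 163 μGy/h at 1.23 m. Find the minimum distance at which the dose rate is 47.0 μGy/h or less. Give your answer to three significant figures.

2.29 m

By the inverse-square law, d₂ = d₁·√(I₁/I₂).
I₁/I₂ = 163/47.0 = 3.468, so d₂ = 1.23 × √3.468 = 2.291 m.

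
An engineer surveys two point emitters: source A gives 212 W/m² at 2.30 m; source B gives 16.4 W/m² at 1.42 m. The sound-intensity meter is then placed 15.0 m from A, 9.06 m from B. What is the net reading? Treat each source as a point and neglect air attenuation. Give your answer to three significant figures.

5.39 W/m²

Each source contributes Iᵢ·(dᵢ/rᵢ)²; contributions add.
A: 212 × (2.30/15.0)² = 4.984 W/m²
B: 16.4 × (1.42/9.06)² = 0.4029 W/m²
Total = 4.984 + 0.4029 = 5.387 W/m².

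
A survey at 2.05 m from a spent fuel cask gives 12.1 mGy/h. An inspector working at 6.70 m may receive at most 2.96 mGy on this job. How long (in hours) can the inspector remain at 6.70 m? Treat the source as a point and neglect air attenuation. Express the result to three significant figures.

Using I₁d₁² = I₂d₂², rate at 6.70 m:
12.1 × (2.05/6.70)² = 12.1 × 0.09362 = 1.133 mGy/h.
Stay time = 2.96 mGy ÷ 1.133 mGy/h = 2.613 h.

2.61 h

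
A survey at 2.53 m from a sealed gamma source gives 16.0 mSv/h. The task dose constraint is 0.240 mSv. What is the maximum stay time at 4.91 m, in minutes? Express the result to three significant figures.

3.39 min

Using I₁d₁² = I₂d₂², rate at 4.91 m:
(2.53/4.91)² = 0.2655, so 16.0 × 0.2655 = 4.248 mSv/h.
Stay time = 0.240 mSv ÷ 4.248 mSv/h = 0.05650 h = 3.390 min.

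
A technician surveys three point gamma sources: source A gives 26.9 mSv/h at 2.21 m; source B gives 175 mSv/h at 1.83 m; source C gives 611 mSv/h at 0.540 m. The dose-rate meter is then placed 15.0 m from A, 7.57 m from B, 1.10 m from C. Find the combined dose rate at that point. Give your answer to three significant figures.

158 mSv/h

By superposition, sum each source's inverse-square contribution:
A: 26.9 × (2.21/15.0)² = 0.5839 mSv/h
B: 175 × (1.83/7.57)² = 10.23 mSv/h
C: 611 × (0.540/1.10)² = 147.2 mSv/h
Total = 0.5839 + 10.23 + 147.2 = 158.0 mSv/h.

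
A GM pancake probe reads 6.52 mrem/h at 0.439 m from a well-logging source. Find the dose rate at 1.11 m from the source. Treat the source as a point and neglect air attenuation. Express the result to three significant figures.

By the inverse-square law, the rate at 1.11 m is
(0.439/1.11)² = 0.1564, so 6.52 × 0.1564 = 1.020 mrem/h.

1.02 mrem/h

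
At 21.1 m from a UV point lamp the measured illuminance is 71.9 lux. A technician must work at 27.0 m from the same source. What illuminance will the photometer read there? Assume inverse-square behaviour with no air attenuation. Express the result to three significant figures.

43.9 lux

Intensity scales as (d₁/d₂)², so scaling from 21.1 m to 27.0 m:
(21.1/27.0)² = 0.6107, so 71.9 × 0.6107 = 43.91 lux.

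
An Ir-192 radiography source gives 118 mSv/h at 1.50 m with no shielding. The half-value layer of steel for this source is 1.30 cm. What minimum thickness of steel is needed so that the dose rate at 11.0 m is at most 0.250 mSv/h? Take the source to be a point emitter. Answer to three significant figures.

At 11.0 m, distance alone gives (1.50/11.0)² = 0.01860, so 118 × 0.01860 = 2.195 mSv/h.
Further attenuation needed: 2.195/0.250 = 8.780.
n = log₂(8.780) = 3.134 half-value layers.
Thickness = 3.134 × 1.30 cm = 4.074 cm.

4.07 cm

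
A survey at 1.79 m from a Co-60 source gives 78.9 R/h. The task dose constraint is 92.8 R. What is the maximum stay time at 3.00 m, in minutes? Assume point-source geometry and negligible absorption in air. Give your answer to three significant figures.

198 min

Intensity scales as (d₁/d₂)², so rate at 3.00 m:
78.9 × (1.79/3.00)² = 78.9 × 0.3560 = 28.09 R/h.
Stay time = 92.8 R ÷ 28.09 R/h = 3.304 h = 198.2 min.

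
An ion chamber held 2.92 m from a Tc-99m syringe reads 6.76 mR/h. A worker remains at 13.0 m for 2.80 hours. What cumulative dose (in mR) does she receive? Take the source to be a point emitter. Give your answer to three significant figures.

Since intensity falls as 1/r², rate at 13.0 m:
(2.92/13.0)² = 0.05045, so 6.76 × 0.05045 = 0.3410 mR/h.
Dose = rate × time = 0.3410 mR/h × 2.800 h = 0.9548 mR.

0.955 mR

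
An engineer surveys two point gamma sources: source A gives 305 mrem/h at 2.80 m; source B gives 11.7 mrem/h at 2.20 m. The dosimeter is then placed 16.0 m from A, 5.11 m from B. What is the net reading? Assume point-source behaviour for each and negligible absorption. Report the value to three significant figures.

Each source contributes Iᵢ·(dᵢ/rᵢ)²; contributions add.
A: 305 × (2.80/16.0)² = 9.341 mrem/h
B: 11.7 × (2.20/5.11)² = 2.169 mrem/h
Total = 9.341 + 2.169 = 11.51 mrem/h.

11.5 mrem/h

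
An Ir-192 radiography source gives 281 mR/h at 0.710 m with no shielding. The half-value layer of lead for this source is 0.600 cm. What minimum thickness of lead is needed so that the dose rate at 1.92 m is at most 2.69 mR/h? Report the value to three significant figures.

At 1.92 m, distance alone gives 281 × (0.710/1.92)² = 281 × 0.1367 = 38.41 mR/h.
Further attenuation needed: 38.41/2.69 = 14.28.
n = log₂(14.28) = 3.836 half-value layers.
Thickness = 3.836 × 0.600 cm = 2.302 cm.

2.30 cm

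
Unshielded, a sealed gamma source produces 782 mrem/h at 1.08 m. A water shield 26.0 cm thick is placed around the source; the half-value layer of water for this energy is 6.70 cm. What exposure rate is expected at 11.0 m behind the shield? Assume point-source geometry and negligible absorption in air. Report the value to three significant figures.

0.512 mrem/h

Distance alone: (1.08/11.0)² = 0.009640, so 782 × 0.009640 = 7.538 mrem/h.
Shield: 26.0/6.70 = 3.881 half-value layers → attenuation 2^(−3.881) = 0.06787.
Combined: 7.538 × 0.06787 = 0.5116 mrem/h.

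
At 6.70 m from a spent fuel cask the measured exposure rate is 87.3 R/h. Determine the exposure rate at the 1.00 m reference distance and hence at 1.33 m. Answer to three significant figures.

3920 R/h; 2220 R/h

By the inverse-square law,
At 1.00 m: 87.3 × (6.70/1.00)² = 87.3 × 44.89 = 3919 R/h
At 1.33 m: 3919 × (1.00/1.33)² = 3919 × 0.5653 = 2215 R/h.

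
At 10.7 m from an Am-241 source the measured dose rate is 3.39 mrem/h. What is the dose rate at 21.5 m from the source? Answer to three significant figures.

Since intensity falls as 1/r², scaling from 10.7 m to 21.5 m:
(10.7/21.5)² = 0.2477, so 3.39 × 0.2477 = 0.8397 mrem/h.

0.840 mrem/h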